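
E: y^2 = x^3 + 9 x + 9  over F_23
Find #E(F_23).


For each x in F_23, count y with y^2 = x^3 + 9 x + 9 mod 23:
  x = 0: RHS = 9, y in [3, 20]  -> 2 point(s)
  x = 2: RHS = 12, y in [9, 14]  -> 2 point(s)
  x = 5: RHS = 18, y in [8, 15]  -> 2 point(s)
  x = 6: RHS = 3, y in [7, 16]  -> 2 point(s)
  x = 7: RHS = 1, y in [1, 22]  -> 2 point(s)
  x = 8: RHS = 18, y in [8, 15]  -> 2 point(s)
  x = 10: RHS = 18, y in [8, 15]  -> 2 point(s)
  x = 11: RHS = 13, y in [6, 17]  -> 2 point(s)
  x = 13: RHS = 0, y in [0]  -> 1 point(s)
  x = 14: RHS = 4, y in [2, 21]  -> 2 point(s)
  x = 15: RHS = 0, y in [0]  -> 1 point(s)
  x = 18: RHS = 0, y in [0]  -> 1 point(s)
  x = 19: RHS = 1, y in [1, 22]  -> 2 point(s)
  x = 20: RHS = 1, y in [1, 22]  -> 2 point(s)
  x = 21: RHS = 6, y in [11, 12]  -> 2 point(s)
Affine points: 27. Add the point at infinity: total = 28.

#E(F_23) = 28


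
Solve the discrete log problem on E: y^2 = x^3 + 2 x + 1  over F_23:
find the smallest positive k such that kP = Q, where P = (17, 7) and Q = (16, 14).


Enumerate multiples of P until we hit Q = (16, 14):
  1P = (17, 7)
  2P = (16, 14)
Match found at i = 2.

k = 2


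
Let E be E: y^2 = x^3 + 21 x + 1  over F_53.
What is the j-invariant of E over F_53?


Delta = -16(4 a^3 + 27 b^2) mod 53 = 40
-1728 * (4 a)^3 = -1728 * (4*21)^3 mod 53 = 52
j = 52 * 40^(-1) mod 53 = 49

j = 49 (mod 53)


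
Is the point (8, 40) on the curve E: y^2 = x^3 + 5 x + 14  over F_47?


Check whether y^2 = x^3 + 5 x + 14 (mod 47) for (x, y) = (8, 40).
LHS: y^2 = 40^2 mod 47 = 2
RHS: x^3 + 5 x + 14 = 8^3 + 5*8 + 14 mod 47 = 2
LHS = RHS

Yes, on the curve


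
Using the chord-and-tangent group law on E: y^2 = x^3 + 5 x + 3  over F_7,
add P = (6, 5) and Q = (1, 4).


P != Q, so use the chord formula.
s = (y2 - y1) / (x2 - x1) = (6) / (2) mod 7 = 3
x3 = s^2 - x1 - x2 mod 7 = 3^2 - 6 - 1 = 2
y3 = s (x1 - x3) - y1 mod 7 = 3 * (6 - 2) - 5 = 0

P + Q = (2, 0)


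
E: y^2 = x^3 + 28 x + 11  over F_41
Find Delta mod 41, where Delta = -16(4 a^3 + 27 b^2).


4 a^3 + 27 b^2 = 4*28^3 + 27*11^2 = 87808 + 3267 = 91075
Delta = -16 * (91075) = -1457200
Delta mod 41 = 22

Delta = 22 (mod 41)


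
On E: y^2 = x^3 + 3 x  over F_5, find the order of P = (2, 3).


Compute successive multiples of P until we hit O:
  1P = (2, 3)
  2P = (1, 2)
  3P = (3, 1)
  4P = (4, 1)
  5P = (0, 0)
  6P = (4, 4)
  7P = (3, 4)
  8P = (1, 3)
  ... (continuing to 10P)
  10P = O

ord(P) = 10


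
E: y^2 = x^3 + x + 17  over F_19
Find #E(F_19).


For each x in F_19, count y with y^2 = x^3 + 1 x + 17 mod 19:
  x = 0: RHS = 17, y in [6, 13]  -> 2 point(s)
  x = 1: RHS = 0, y in [0]  -> 1 point(s)
  x = 3: RHS = 9, y in [3, 16]  -> 2 point(s)
  x = 4: RHS = 9, y in [3, 16]  -> 2 point(s)
  x = 6: RHS = 11, y in [7, 12]  -> 2 point(s)
  x = 7: RHS = 6, y in [5, 14]  -> 2 point(s)
  x = 8: RHS = 5, y in [9, 10]  -> 2 point(s)
  x = 10: RHS = 1, y in [1, 18]  -> 2 point(s)
  x = 12: RHS = 9, y in [3, 16]  -> 2 point(s)
  x = 13: RHS = 4, y in [2, 17]  -> 2 point(s)
  x = 14: RHS = 1, y in [1, 18]  -> 2 point(s)
  x = 15: RHS = 6, y in [5, 14]  -> 2 point(s)
  x = 16: RHS = 6, y in [5, 14]  -> 2 point(s)
  x = 17: RHS = 7, y in [8, 11]  -> 2 point(s)
Affine points: 27. Add the point at infinity: total = 28.

#E(F_19) = 28


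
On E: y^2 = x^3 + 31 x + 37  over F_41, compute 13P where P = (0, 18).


k = 13 = 1101_2 (binary, LSB first: 1011)
Double-and-add from P = (0, 18):
  bit 0 = 1: acc = O + (0, 18) = (0, 18)
  bit 1 = 0: acc unchanged = (0, 18)
  bit 2 = 1: acc = (0, 18) + (8, 10) = (34, 16)
  bit 3 = 1: acc = (34, 16) + (9, 26) = (8, 31)

13P = (8, 31)


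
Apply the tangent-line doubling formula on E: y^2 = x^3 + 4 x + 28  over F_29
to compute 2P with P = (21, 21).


Doubling: s = (3 x1^2 + a) / (2 y1)
s = (3*21^2 + 4) / (2*21) mod 29 = 24
x3 = s^2 - 2 x1 mod 29 = 24^2 - 2*21 = 12
y3 = s (x1 - x3) - y1 mod 29 = 24 * (21 - 12) - 21 = 21

2P = (12, 21)


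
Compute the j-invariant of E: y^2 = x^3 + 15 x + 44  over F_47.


Delta = -16(4 a^3 + 27 b^2) mod 47 = 25
-1728 * (4 a)^3 = -1728 * (4*15)^3 mod 47 = 9
j = 9 * 25^(-1) mod 47 = 6

j = 6 (mod 47)


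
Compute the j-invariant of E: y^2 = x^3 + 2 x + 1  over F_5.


Delta = -16(4 a^3 + 27 b^2) mod 5 = 1
-1728 * (4 a)^3 = -1728 * (4*2)^3 mod 5 = 4
j = 4 * 1^(-1) mod 5 = 4

j = 4 (mod 5)


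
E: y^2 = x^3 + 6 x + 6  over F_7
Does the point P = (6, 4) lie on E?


Check whether y^2 = x^3 + 6 x + 6 (mod 7) for (x, y) = (6, 4).
LHS: y^2 = 4^2 mod 7 = 2
RHS: x^3 + 6 x + 6 = 6^3 + 6*6 + 6 mod 7 = 6
LHS != RHS

No, not on the curve


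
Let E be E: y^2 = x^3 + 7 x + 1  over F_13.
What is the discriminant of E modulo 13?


4 a^3 + 27 b^2 = 4*7^3 + 27*1^2 = 1372 + 27 = 1399
Delta = -16 * (1399) = -22384
Delta mod 13 = 2

Delta = 2 (mod 13)


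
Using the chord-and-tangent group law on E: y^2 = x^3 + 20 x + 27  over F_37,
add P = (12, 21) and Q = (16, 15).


P != Q, so use the chord formula.
s = (y2 - y1) / (x2 - x1) = (31) / (4) mod 37 = 17
x3 = s^2 - x1 - x2 mod 37 = 17^2 - 12 - 16 = 2
y3 = s (x1 - x3) - y1 mod 37 = 17 * (12 - 2) - 21 = 1

P + Q = (2, 1)


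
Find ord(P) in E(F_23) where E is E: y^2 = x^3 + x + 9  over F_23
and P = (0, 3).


Compute successive multiples of P until we hit O:
  1P = (0, 3)
  2P = (16, 2)
  3P = (15, 8)
  4P = (3, 19)
  5P = (5, 1)
  6P = (20, 5)
  7P = (6, 1)
  8P = (12, 1)
  ... (continuing to 20P)
  20P = O

ord(P) = 20


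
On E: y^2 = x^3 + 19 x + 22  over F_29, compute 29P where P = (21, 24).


k = 29 = 11101_2 (binary, LSB first: 10111)
Double-and-add from P = (21, 24):
  bit 0 = 1: acc = O + (21, 24) = (21, 24)
  bit 1 = 0: acc unchanged = (21, 24)
  bit 2 = 1: acc = (21, 24) + (6, 2) = (24, 18)
  bit 3 = 1: acc = (24, 18) + (1, 19) = (0, 15)
  bit 4 = 1: acc = (0, 15) + (14, 4) = (6, 27)

29P = (6, 27)


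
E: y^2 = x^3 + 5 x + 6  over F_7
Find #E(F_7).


For each x in F_7, count y with y^2 = x^3 + 5 x + 6 mod 7:
  x = 5: RHS = 2, y in [3, 4]  -> 2 point(s)
  x = 6: RHS = 0, y in [0]  -> 1 point(s)
Affine points: 3. Add the point at infinity: total = 4.

#E(F_7) = 4


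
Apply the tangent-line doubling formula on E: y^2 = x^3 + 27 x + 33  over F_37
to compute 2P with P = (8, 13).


Doubling: s = (3 x1^2 + a) / (2 y1)
s = (3*8^2 + 27) / (2*13) mod 37 = 7
x3 = s^2 - 2 x1 mod 37 = 7^2 - 2*8 = 33
y3 = s (x1 - x3) - y1 mod 37 = 7 * (8 - 33) - 13 = 34

2P = (33, 34)


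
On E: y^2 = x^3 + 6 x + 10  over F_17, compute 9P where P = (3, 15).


k = 9 = 1001_2 (binary, LSB first: 1001)
Double-and-add from P = (3, 15):
  bit 0 = 1: acc = O + (3, 15) = (3, 15)
  bit 1 = 0: acc unchanged = (3, 15)
  bit 2 = 0: acc unchanged = (3, 15)
  bit 3 = 1: acc = (3, 15) + (10, 4) = (3, 2)

9P = (3, 2)


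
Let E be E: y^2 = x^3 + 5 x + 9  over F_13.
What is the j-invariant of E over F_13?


Delta = -16(4 a^3 + 27 b^2) mod 13 = 12
-1728 * (4 a)^3 = -1728 * (4*5)^3 mod 13 = 5
j = 5 * 12^(-1) mod 13 = 8

j = 8 (mod 13)


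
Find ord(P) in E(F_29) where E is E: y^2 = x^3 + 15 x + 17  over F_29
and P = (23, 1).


Compute successive multiples of P until we hit O:
  1P = (23, 1)
  2P = (17, 20)
  3P = (24, 7)
  4P = (18, 0)
  5P = (24, 22)
  6P = (17, 9)
  7P = (23, 28)
  8P = O

ord(P) = 8


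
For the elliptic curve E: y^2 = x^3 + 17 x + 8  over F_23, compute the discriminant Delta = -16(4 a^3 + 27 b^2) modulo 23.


4 a^3 + 27 b^2 = 4*17^3 + 27*8^2 = 19652 + 1728 = 21380
Delta = -16 * (21380) = -342080
Delta mod 23 = 22

Delta = 22 (mod 23)


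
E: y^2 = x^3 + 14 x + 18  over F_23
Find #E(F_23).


For each x in F_23, count y with y^2 = x^3 + 14 x + 18 mod 23:
  x = 0: RHS = 18, y in [8, 15]  -> 2 point(s)
  x = 2: RHS = 8, y in [10, 13]  -> 2 point(s)
  x = 3: RHS = 18, y in [8, 15]  -> 2 point(s)
  x = 4: RHS = 0, y in [0]  -> 1 point(s)
  x = 5: RHS = 6, y in [11, 12]  -> 2 point(s)
  x = 10: RHS = 8, y in [10, 13]  -> 2 point(s)
  x = 11: RHS = 8, y in [10, 13]  -> 2 point(s)
  x = 19: RHS = 13, y in [6, 17]  -> 2 point(s)
  x = 20: RHS = 18, y in [8, 15]  -> 2 point(s)
  x = 22: RHS = 3, y in [7, 16]  -> 2 point(s)
Affine points: 19. Add the point at infinity: total = 20.

#E(F_23) = 20


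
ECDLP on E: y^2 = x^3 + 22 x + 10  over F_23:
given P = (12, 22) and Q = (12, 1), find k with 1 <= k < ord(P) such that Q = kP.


Enumerate multiples of P until we hit Q = (12, 1):
  1P = (12, 22)
  2P = (8, 13)
  3P = (21, 21)
  4P = (15, 9)
  5P = (2, 19)
  6P = (13, 3)
  7P = (14, 16)
  8P = (6, 6)
  9P = (7, 22)
  10P = (4, 1)
  11P = (20, 3)
  12P = (20, 20)
  13P = (4, 22)
  14P = (7, 1)
  15P = (6, 17)
  16P = (14, 7)
  17P = (13, 20)
  18P = (2, 4)
  19P = (15, 14)
  20P = (21, 2)
  21P = (8, 10)
  22P = (12, 1)
Match found at i = 22.

k = 22


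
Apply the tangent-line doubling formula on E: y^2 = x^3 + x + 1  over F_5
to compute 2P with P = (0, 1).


Doubling: s = (3 x1^2 + a) / (2 y1)
s = (3*0^2 + 1) / (2*1) mod 5 = 3
x3 = s^2 - 2 x1 mod 5 = 3^2 - 2*0 = 4
y3 = s (x1 - x3) - y1 mod 5 = 3 * (0 - 4) - 1 = 2

2P = (4, 2)


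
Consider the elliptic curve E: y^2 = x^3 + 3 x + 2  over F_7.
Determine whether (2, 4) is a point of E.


Check whether y^2 = x^3 + 3 x + 2 (mod 7) for (x, y) = (2, 4).
LHS: y^2 = 4^2 mod 7 = 2
RHS: x^3 + 3 x + 2 = 2^3 + 3*2 + 2 mod 7 = 2
LHS = RHS

Yes, on the curve


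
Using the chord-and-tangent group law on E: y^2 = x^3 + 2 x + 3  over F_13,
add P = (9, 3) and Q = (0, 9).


P != Q, so use the chord formula.
s = (y2 - y1) / (x2 - x1) = (6) / (4) mod 13 = 8
x3 = s^2 - x1 - x2 mod 13 = 8^2 - 9 - 0 = 3
y3 = s (x1 - x3) - y1 mod 13 = 8 * (9 - 3) - 3 = 6

P + Q = (3, 6)


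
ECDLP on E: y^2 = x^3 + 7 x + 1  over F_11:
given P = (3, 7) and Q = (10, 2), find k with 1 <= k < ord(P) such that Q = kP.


Enumerate multiples of P until we hit Q = (10, 2):
  1P = (3, 7)
  2P = (10, 9)
  3P = (1, 3)
  4P = (0, 10)
  5P = (9, 10)
  6P = (2, 10)
  7P = (4, 7)
  8P = (4, 4)
  9P = (2, 1)
  10P = (9, 1)
  11P = (0, 1)
  12P = (1, 8)
  13P = (10, 2)
Match found at i = 13.

k = 13


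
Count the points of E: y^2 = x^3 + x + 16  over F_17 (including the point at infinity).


For each x in F_17, count y with y^2 = x^3 + 1 x + 16 mod 17:
  x = 0: RHS = 16, y in [4, 13]  -> 2 point(s)
  x = 1: RHS = 1, y in [1, 16]  -> 2 point(s)
  x = 2: RHS = 9, y in [3, 14]  -> 2 point(s)
  x = 4: RHS = 16, y in [4, 13]  -> 2 point(s)
  x = 6: RHS = 0, y in [0]  -> 1 point(s)
  x = 7: RHS = 9, y in [3, 14]  -> 2 point(s)
  x = 8: RHS = 9, y in [3, 14]  -> 2 point(s)
  x = 11: RHS = 15, y in [7, 10]  -> 2 point(s)
  x = 13: RHS = 16, y in [4, 13]  -> 2 point(s)
Affine points: 17. Add the point at infinity: total = 18.

#E(F_17) = 18


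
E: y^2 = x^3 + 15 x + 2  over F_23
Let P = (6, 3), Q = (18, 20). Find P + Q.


P != Q, so use the chord formula.
s = (y2 - y1) / (x2 - x1) = (17) / (12) mod 23 = 11
x3 = s^2 - x1 - x2 mod 23 = 11^2 - 6 - 18 = 5
y3 = s (x1 - x3) - y1 mod 23 = 11 * (6 - 5) - 3 = 8

P + Q = (5, 8)


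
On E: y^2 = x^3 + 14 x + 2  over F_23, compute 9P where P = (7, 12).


k = 9 = 1001_2 (binary, LSB first: 1001)
Double-and-add from P = (7, 12):
  bit 0 = 1: acc = O + (7, 12) = (7, 12)
  bit 1 = 0: acc unchanged = (7, 12)
  bit 2 = 0: acc unchanged = (7, 12)
  bit 3 = 1: acc = (7, 12) + (20, 5) = (5, 17)

9P = (5, 17)


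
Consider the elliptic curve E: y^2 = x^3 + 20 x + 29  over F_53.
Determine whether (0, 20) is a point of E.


Check whether y^2 = x^3 + 20 x + 29 (mod 53) for (x, y) = (0, 20).
LHS: y^2 = 20^2 mod 53 = 29
RHS: x^3 + 20 x + 29 = 0^3 + 20*0 + 29 mod 53 = 29
LHS = RHS

Yes, on the curve


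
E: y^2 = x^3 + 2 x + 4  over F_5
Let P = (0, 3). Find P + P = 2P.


Doubling: s = (3 x1^2 + a) / (2 y1)
s = (3*0^2 + 2) / (2*3) mod 5 = 2
x3 = s^2 - 2 x1 mod 5 = 2^2 - 2*0 = 4
y3 = s (x1 - x3) - y1 mod 5 = 2 * (0 - 4) - 3 = 4

2P = (4, 4)


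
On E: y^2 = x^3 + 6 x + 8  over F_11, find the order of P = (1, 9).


Compute successive multiples of P until we hit O:
  1P = (1, 9)
  2P = (1, 2)
  3P = O

ord(P) = 3


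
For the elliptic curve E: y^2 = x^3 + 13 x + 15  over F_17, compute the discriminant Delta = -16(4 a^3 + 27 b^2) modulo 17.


4 a^3 + 27 b^2 = 4*13^3 + 27*15^2 = 8788 + 6075 = 14863
Delta = -16 * (14863) = -237808
Delta mod 17 = 5

Delta = 5 (mod 17)


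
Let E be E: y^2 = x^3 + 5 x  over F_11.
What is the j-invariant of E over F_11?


Delta = -16(4 a^3 + 27 b^2) mod 11 = 8
-1728 * (4 a)^3 = -1728 * (4*5)^3 mod 11 = 8
j = 8 * 8^(-1) mod 11 = 1

j = 1 (mod 11)


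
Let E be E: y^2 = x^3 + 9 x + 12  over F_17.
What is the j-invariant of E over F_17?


Delta = -16(4 a^3 + 27 b^2) mod 17 = 4
-1728 * (4 a)^3 = -1728 * (4*9)^3 mod 17 = 14
j = 14 * 4^(-1) mod 17 = 12

j = 12 (mod 17)


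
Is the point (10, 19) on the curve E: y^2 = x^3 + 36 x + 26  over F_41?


Check whether y^2 = x^3 + 36 x + 26 (mod 41) for (x, y) = (10, 19).
LHS: y^2 = 19^2 mod 41 = 33
RHS: x^3 + 36 x + 26 = 10^3 + 36*10 + 26 mod 41 = 33
LHS = RHS

Yes, on the curve


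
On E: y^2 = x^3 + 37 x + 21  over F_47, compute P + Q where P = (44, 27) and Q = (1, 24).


P != Q, so use the chord formula.
s = (y2 - y1) / (x2 - x1) = (44) / (4) mod 47 = 11
x3 = s^2 - x1 - x2 mod 47 = 11^2 - 44 - 1 = 29
y3 = s (x1 - x3) - y1 mod 47 = 11 * (44 - 29) - 27 = 44

P + Q = (29, 44)


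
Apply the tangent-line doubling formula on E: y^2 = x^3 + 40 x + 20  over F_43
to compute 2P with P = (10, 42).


Doubling: s = (3 x1^2 + a) / (2 y1)
s = (3*10^2 + 40) / (2*42) mod 43 = 2
x3 = s^2 - 2 x1 mod 43 = 2^2 - 2*10 = 27
y3 = s (x1 - x3) - y1 mod 43 = 2 * (10 - 27) - 42 = 10

2P = (27, 10)


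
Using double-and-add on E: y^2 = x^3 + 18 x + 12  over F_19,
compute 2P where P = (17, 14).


k = 2 = 10_2 (binary, LSB first: 01)
Double-and-add from P = (17, 14):
  bit 0 = 0: acc unchanged = O
  bit 1 = 1: acc = O + (13, 12) = (13, 12)

2P = (13, 12)


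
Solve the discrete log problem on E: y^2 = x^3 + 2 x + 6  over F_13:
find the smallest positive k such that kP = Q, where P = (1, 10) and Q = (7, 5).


Enumerate multiples of P until we hit Q = (7, 5):
  1P = (1, 10)
  2P = (7, 8)
  3P = (8, 1)
  4P = (3, 0)
  5P = (8, 12)
  6P = (7, 5)
Match found at i = 6.

k = 6


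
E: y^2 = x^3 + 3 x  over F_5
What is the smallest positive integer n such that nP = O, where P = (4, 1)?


Compute successive multiples of P until we hit O:
  1P = (4, 1)
  2P = (1, 3)
  3P = (1, 2)
  4P = (4, 4)
  5P = O

ord(P) = 5


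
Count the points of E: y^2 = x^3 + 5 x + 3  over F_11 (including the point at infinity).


For each x in F_11, count y with y^2 = x^3 + 5 x + 3 mod 11:
  x = 0: RHS = 3, y in [5, 6]  -> 2 point(s)
  x = 1: RHS = 9, y in [3, 8]  -> 2 point(s)
  x = 3: RHS = 1, y in [1, 10]  -> 2 point(s)
  x = 8: RHS = 5, y in [4, 7]  -> 2 point(s)
Affine points: 8. Add the point at infinity: total = 9.

#E(F_11) = 9


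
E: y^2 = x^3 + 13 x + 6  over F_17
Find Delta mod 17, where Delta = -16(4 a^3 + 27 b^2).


4 a^3 + 27 b^2 = 4*13^3 + 27*6^2 = 8788 + 972 = 9760
Delta = -16 * (9760) = -156160
Delta mod 17 = 2

Delta = 2 (mod 17)


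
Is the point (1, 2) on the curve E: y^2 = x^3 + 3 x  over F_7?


Check whether y^2 = x^3 + 3 x + 0 (mod 7) for (x, y) = (1, 2).
LHS: y^2 = 2^2 mod 7 = 4
RHS: x^3 + 3 x + 0 = 1^3 + 3*1 + 0 mod 7 = 4
LHS = RHS

Yes, on the curve


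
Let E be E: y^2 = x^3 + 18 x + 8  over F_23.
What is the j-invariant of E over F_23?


Delta = -16(4 a^3 + 27 b^2) mod 23 = 17
-1728 * (4 a)^3 = -1728 * (4*18)^3 mod 23 = 11
j = 11 * 17^(-1) mod 23 = 2

j = 2 (mod 23)


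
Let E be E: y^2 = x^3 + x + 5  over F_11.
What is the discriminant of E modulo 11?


4 a^3 + 27 b^2 = 4*1^3 + 27*5^2 = 4 + 675 = 679
Delta = -16 * (679) = -10864
Delta mod 11 = 4

Delta = 4 (mod 11)


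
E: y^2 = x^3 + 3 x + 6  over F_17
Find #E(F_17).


For each x in F_17, count y with y^2 = x^3 + 3 x + 6 mod 17:
  x = 3: RHS = 8, y in [5, 12]  -> 2 point(s)
  x = 6: RHS = 2, y in [6, 11]  -> 2 point(s)
  x = 7: RHS = 13, y in [8, 9]  -> 2 point(s)
  x = 8: RHS = 15, y in [7, 10]  -> 2 point(s)
  x = 10: RHS = 16, y in [4, 13]  -> 2 point(s)
  x = 12: RHS = 2, y in [6, 11]  -> 2 point(s)
  x = 13: RHS = 15, y in [7, 10]  -> 2 point(s)
  x = 14: RHS = 4, y in [2, 15]  -> 2 point(s)
  x = 15: RHS = 9, y in [3, 14]  -> 2 point(s)
  x = 16: RHS = 2, y in [6, 11]  -> 2 point(s)
Affine points: 20. Add the point at infinity: total = 21.

#E(F_17) = 21


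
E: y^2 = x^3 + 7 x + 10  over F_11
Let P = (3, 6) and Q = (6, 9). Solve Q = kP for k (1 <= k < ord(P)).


Enumerate multiples of P until we hit Q = (6, 9):
  1P = (3, 6)
  2P = (6, 2)
  3P = (5, 4)
  4P = (4, 6)
  5P = (4, 5)
  6P = (5, 7)
  7P = (6, 9)
Match found at i = 7.

k = 7


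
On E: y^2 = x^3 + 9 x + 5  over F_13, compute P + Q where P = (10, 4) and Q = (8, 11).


P != Q, so use the chord formula.
s = (y2 - y1) / (x2 - x1) = (7) / (11) mod 13 = 3
x3 = s^2 - x1 - x2 mod 13 = 3^2 - 10 - 8 = 4
y3 = s (x1 - x3) - y1 mod 13 = 3 * (10 - 4) - 4 = 1

P + Q = (4, 1)


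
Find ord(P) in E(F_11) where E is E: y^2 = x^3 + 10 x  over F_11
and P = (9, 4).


Compute successive multiples of P until we hit O:
  1P = (9, 4)
  2P = (4, 7)
  3P = (1, 0)
  4P = (4, 4)
  5P = (9, 7)
  6P = O

ord(P) = 6


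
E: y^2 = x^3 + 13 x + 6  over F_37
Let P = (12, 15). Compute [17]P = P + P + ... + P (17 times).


k = 17 = 10001_2 (binary, LSB first: 10001)
Double-and-add from P = (12, 15):
  bit 0 = 1: acc = O + (12, 15) = (12, 15)
  bit 1 = 0: acc unchanged = (12, 15)
  bit 2 = 0: acc unchanged = (12, 15)
  bit 3 = 0: acc unchanged = (12, 15)
  bit 4 = 1: acc = (12, 15) + (32, 1) = (2, 15)

17P = (2, 15)


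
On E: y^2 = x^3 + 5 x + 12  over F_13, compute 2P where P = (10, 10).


Doubling: s = (3 x1^2 + a) / (2 y1)
s = (3*10^2 + 5) / (2*10) mod 13 = 12
x3 = s^2 - 2 x1 mod 13 = 12^2 - 2*10 = 7
y3 = s (x1 - x3) - y1 mod 13 = 12 * (10 - 7) - 10 = 0

2P = (7, 0)


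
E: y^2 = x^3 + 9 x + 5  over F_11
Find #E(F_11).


For each x in F_11, count y with y^2 = x^3 + 9 x + 5 mod 11:
  x = 0: RHS = 5, y in [4, 7]  -> 2 point(s)
  x = 1: RHS = 4, y in [2, 9]  -> 2 point(s)
  x = 2: RHS = 9, y in [3, 8]  -> 2 point(s)
  x = 3: RHS = 4, y in [2, 9]  -> 2 point(s)
  x = 6: RHS = 0, y in [0]  -> 1 point(s)
  x = 7: RHS = 4, y in [2, 9]  -> 2 point(s)
  x = 9: RHS = 1, y in [1, 10]  -> 2 point(s)
Affine points: 13. Add the point at infinity: total = 14.

#E(F_11) = 14


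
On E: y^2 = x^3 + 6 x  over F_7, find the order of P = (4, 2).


Compute successive multiples of P until we hit O:
  1P = (4, 2)
  2P = (1, 0)
  3P = (4, 5)
  4P = O

ord(P) = 4


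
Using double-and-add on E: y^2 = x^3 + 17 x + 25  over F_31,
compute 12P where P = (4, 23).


k = 12 = 1100_2 (binary, LSB first: 0011)
Double-and-add from P = (4, 23):
  bit 0 = 0: acc unchanged = O
  bit 1 = 0: acc unchanged = O
  bit 2 = 1: acc = O + (15, 11) = (15, 11)
  bit 3 = 1: acc = (15, 11) + (3, 17) = (21, 23)

12P = (21, 23)


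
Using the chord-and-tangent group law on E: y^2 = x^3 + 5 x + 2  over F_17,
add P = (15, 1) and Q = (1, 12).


P != Q, so use the chord formula.
s = (y2 - y1) / (x2 - x1) = (11) / (3) mod 17 = 15
x3 = s^2 - x1 - x2 mod 17 = 15^2 - 15 - 1 = 5
y3 = s (x1 - x3) - y1 mod 17 = 15 * (15 - 5) - 1 = 13

P + Q = (5, 13)


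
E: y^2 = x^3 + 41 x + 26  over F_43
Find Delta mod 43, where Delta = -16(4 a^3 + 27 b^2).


4 a^3 + 27 b^2 = 4*41^3 + 27*26^2 = 275684 + 18252 = 293936
Delta = -16 * (293936) = -4702976
Delta mod 43 = 20

Delta = 20 (mod 43)


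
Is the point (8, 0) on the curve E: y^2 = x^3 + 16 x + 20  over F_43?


Check whether y^2 = x^3 + 16 x + 20 (mod 43) for (x, y) = (8, 0).
LHS: y^2 = 0^2 mod 43 = 0
RHS: x^3 + 16 x + 20 = 8^3 + 16*8 + 20 mod 43 = 15
LHS != RHS

No, not on the curve


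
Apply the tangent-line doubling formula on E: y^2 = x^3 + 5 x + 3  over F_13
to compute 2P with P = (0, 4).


Doubling: s = (3 x1^2 + a) / (2 y1)
s = (3*0^2 + 5) / (2*4) mod 13 = 12
x3 = s^2 - 2 x1 mod 13 = 12^2 - 2*0 = 1
y3 = s (x1 - x3) - y1 mod 13 = 12 * (0 - 1) - 4 = 10

2P = (1, 10)


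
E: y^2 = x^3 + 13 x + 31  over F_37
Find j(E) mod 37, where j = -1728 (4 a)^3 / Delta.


Delta = -16(4 a^3 + 27 b^2) mod 37 = 17
-1728 * (4 a)^3 = -1728 * (4*13)^3 mod 37 = 14
j = 14 * 17^(-1) mod 37 = 3

j = 3 (mod 37)


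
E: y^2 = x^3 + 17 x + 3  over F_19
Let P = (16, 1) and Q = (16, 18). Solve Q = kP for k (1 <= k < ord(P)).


Enumerate multiples of P until we hit Q = (16, 18):
  1P = (16, 1)
  2P = (15, 2)
  3P = (8, 10)
  4P = (12, 4)
  5P = (7, 16)
  6P = (3, 9)
  7P = (6, 6)
  8P = (2, 11)
  9P = (5, 2)
  10P = (9, 7)
  11P = (18, 17)
  12P = (11, 1)
  13P = (11, 18)
  14P = (18, 2)
  15P = (9, 12)
  16P = (5, 17)
  17P = (2, 8)
  18P = (6, 13)
  19P = (3, 10)
  20P = (7, 3)
  21P = (12, 15)
  22P = (8, 9)
  23P = (15, 17)
  24P = (16, 18)
Match found at i = 24.

k = 24


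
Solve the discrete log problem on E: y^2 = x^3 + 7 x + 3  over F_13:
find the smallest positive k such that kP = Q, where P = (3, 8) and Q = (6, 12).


Enumerate multiples of P until we hit Q = (6, 12):
  1P = (3, 8)
  2P = (4, 11)
  3P = (2, 8)
  4P = (8, 5)
  5P = (6, 12)
Match found at i = 5.

k = 5


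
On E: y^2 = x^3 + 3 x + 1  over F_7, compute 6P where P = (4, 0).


k = 6 = 110_2 (binary, LSB first: 011)
Double-and-add from P = (4, 0):
  bit 0 = 0: acc unchanged = O
  bit 1 = 1: acc = O + O = O
  bit 2 = 1: acc = O + O = O

6P = O


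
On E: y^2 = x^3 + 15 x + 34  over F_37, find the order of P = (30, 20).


Compute successive multiples of P until we hit O:
  1P = (30, 20)
  2P = (7, 1)
  3P = (16, 35)
  4P = (35, 25)
  5P = (10, 0)
  6P = (35, 12)
  7P = (16, 2)
  8P = (7, 36)
  ... (continuing to 10P)
  10P = O

ord(P) = 10


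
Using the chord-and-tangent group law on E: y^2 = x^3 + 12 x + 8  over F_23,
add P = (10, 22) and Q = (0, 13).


P != Q, so use the chord formula.
s = (y2 - y1) / (x2 - x1) = (14) / (13) mod 23 = 17
x3 = s^2 - x1 - x2 mod 23 = 17^2 - 10 - 0 = 3
y3 = s (x1 - x3) - y1 mod 23 = 17 * (10 - 3) - 22 = 5

P + Q = (3, 5)


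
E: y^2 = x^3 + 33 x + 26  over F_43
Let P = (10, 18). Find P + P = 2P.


Doubling: s = (3 x1^2 + a) / (2 y1)
s = (3*10^2 + 33) / (2*18) mod 43 = 20
x3 = s^2 - 2 x1 mod 43 = 20^2 - 2*10 = 36
y3 = s (x1 - x3) - y1 mod 43 = 20 * (10 - 36) - 18 = 21

2P = (36, 21)


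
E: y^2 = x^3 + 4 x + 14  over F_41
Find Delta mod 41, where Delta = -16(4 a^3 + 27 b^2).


4 a^3 + 27 b^2 = 4*4^3 + 27*14^2 = 256 + 5292 = 5548
Delta = -16 * (5548) = -88768
Delta mod 41 = 38

Delta = 38 (mod 41)


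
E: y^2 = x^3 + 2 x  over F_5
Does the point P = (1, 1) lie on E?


Check whether y^2 = x^3 + 2 x + 0 (mod 5) for (x, y) = (1, 1).
LHS: y^2 = 1^2 mod 5 = 1
RHS: x^3 + 2 x + 0 = 1^3 + 2*1 + 0 mod 5 = 3
LHS != RHS

No, not on the curve


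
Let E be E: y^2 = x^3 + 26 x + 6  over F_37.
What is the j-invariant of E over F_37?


Delta = -16(4 a^3 + 27 b^2) mod 37 = 35
-1728 * (4 a)^3 = -1728 * (4*26)^3 mod 37 = 1
j = 1 * 35^(-1) mod 37 = 18

j = 18 (mod 37)


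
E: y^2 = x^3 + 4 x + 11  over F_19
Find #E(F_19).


For each x in F_19, count y with y^2 = x^3 + 4 x + 11 mod 19:
  x = 0: RHS = 11, y in [7, 12]  -> 2 point(s)
  x = 1: RHS = 16, y in [4, 15]  -> 2 point(s)
  x = 5: RHS = 4, y in [2, 17]  -> 2 point(s)
  x = 6: RHS = 4, y in [2, 17]  -> 2 point(s)
  x = 8: RHS = 4, y in [2, 17]  -> 2 point(s)
  x = 9: RHS = 16, y in [4, 15]  -> 2 point(s)
  x = 10: RHS = 6, y in [5, 14]  -> 2 point(s)
  x = 12: RHS = 1, y in [1, 18]  -> 2 point(s)
  x = 15: RHS = 7, y in [8, 11]  -> 2 point(s)
  x = 18: RHS = 6, y in [5, 14]  -> 2 point(s)
Affine points: 20. Add the point at infinity: total = 21.

#E(F_19) = 21


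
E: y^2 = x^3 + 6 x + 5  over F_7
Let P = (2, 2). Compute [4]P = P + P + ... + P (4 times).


k = 4 = 100_2 (binary, LSB first: 001)
Double-and-add from P = (2, 2):
  bit 0 = 0: acc unchanged = O
  bit 1 = 0: acc unchanged = O
  bit 2 = 1: acc = O + (3, 6) = (3, 6)

4P = (3, 6)


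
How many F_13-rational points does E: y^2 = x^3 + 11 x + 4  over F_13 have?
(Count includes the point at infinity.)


For each x in F_13, count y with y^2 = x^3 + 11 x + 4 mod 13:
  x = 0: RHS = 4, y in [2, 11]  -> 2 point(s)
  x = 1: RHS = 3, y in [4, 9]  -> 2 point(s)
  x = 3: RHS = 12, y in [5, 8]  -> 2 point(s)
  x = 6: RHS = 0, y in [0]  -> 1 point(s)
  x = 9: RHS = 0, y in [0]  -> 1 point(s)
  x = 10: RHS = 9, y in [3, 10]  -> 2 point(s)
  x = 11: RHS = 0, y in [0]  -> 1 point(s)
Affine points: 11. Add the point at infinity: total = 12.

#E(F_13) = 12


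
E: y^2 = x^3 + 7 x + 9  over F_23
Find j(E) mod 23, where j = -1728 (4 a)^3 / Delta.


Delta = -16(4 a^3 + 27 b^2) mod 23 = 4
-1728 * (4 a)^3 = -1728 * (4*7)^3 mod 23 = 16
j = 16 * 4^(-1) mod 23 = 4

j = 4 (mod 23)


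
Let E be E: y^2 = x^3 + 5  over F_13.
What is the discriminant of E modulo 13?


4 a^3 + 27 b^2 = 4*0^3 + 27*5^2 = 0 + 675 = 675
Delta = -16 * (675) = -10800
Delta mod 13 = 3

Delta = 3 (mod 13)


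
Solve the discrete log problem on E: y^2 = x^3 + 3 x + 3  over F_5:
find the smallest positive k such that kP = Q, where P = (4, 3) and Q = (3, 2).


Enumerate multiples of P until we hit Q = (3, 2):
  1P = (4, 3)
  2P = (3, 3)
  3P = (3, 2)
Match found at i = 3.

k = 3


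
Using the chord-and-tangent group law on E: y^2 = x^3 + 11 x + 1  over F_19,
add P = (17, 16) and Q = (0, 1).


P != Q, so use the chord formula.
s = (y2 - y1) / (x2 - x1) = (4) / (2) mod 19 = 2
x3 = s^2 - x1 - x2 mod 19 = 2^2 - 17 - 0 = 6
y3 = s (x1 - x3) - y1 mod 19 = 2 * (17 - 6) - 16 = 6

P + Q = (6, 6)


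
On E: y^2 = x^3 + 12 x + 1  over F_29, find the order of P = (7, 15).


Compute successive multiples of P until we hit O:
  1P = (7, 15)
  2P = (8, 0)
  3P = (7, 14)
  4P = O

ord(P) = 4


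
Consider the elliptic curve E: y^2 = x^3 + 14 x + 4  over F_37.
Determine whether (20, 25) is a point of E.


Check whether y^2 = x^3 + 14 x + 4 (mod 37) for (x, y) = (20, 25).
LHS: y^2 = 25^2 mod 37 = 33
RHS: x^3 + 14 x + 4 = 20^3 + 14*20 + 4 mod 37 = 33
LHS = RHS

Yes, on the curve


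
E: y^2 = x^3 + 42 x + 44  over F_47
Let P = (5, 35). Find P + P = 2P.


Doubling: s = (3 x1^2 + a) / (2 y1)
s = (3*5^2 + 42) / (2*35) mod 47 = 1
x3 = s^2 - 2 x1 mod 47 = 1^2 - 2*5 = 38
y3 = s (x1 - x3) - y1 mod 47 = 1 * (5 - 38) - 35 = 26

2P = (38, 26)


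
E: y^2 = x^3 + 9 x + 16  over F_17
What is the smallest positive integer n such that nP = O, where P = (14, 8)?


Compute successive multiples of P until we hit O:
  1P = (14, 8)
  2P = (10, 1)
  3P = (12, 4)
  4P = (12, 13)
  5P = (10, 16)
  6P = (14, 9)
  7P = O

ord(P) = 7


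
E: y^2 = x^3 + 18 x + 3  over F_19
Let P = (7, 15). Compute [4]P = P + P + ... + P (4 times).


k = 4 = 100_2 (binary, LSB first: 001)
Double-and-add from P = (7, 15):
  bit 0 = 0: acc unchanged = O
  bit 1 = 0: acc unchanged = O
  bit 2 = 1: acc = O + (2, 16) = (2, 16)

4P = (2, 16)


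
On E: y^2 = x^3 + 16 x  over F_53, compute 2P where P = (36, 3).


Doubling: s = (3 x1^2 + a) / (2 y1)
s = (3*36^2 + 16) / (2*3) mod 53 = 50
x3 = s^2 - 2 x1 mod 53 = 50^2 - 2*36 = 43
y3 = s (x1 - x3) - y1 mod 53 = 50 * (36 - 43) - 3 = 18

2P = (43, 18)


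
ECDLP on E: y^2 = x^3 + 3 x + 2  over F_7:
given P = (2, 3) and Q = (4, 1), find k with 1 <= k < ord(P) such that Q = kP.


Enumerate multiples of P until we hit Q = (4, 1):
  1P = (2, 3)
  2P = (4, 6)
  3P = (5, 3)
  4P = (0, 4)
  5P = (0, 3)
  6P = (5, 4)
  7P = (4, 1)
Match found at i = 7.

k = 7


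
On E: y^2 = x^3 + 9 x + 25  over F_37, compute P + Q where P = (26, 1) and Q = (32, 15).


P != Q, so use the chord formula.
s = (y2 - y1) / (x2 - x1) = (14) / (6) mod 37 = 27
x3 = s^2 - x1 - x2 mod 37 = 27^2 - 26 - 32 = 5
y3 = s (x1 - x3) - y1 mod 37 = 27 * (26 - 5) - 1 = 11

P + Q = (5, 11)


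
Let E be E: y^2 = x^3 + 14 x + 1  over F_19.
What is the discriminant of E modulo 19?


4 a^3 + 27 b^2 = 4*14^3 + 27*1^2 = 10976 + 27 = 11003
Delta = -16 * (11003) = -176048
Delta mod 19 = 6

Delta = 6 (mod 19)


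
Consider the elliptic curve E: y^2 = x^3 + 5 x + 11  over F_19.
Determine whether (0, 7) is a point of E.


Check whether y^2 = x^3 + 5 x + 11 (mod 19) for (x, y) = (0, 7).
LHS: y^2 = 7^2 mod 19 = 11
RHS: x^3 + 5 x + 11 = 0^3 + 5*0 + 11 mod 19 = 11
LHS = RHS

Yes, on the curve


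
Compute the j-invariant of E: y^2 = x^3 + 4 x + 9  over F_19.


Delta = -16(4 a^3 + 27 b^2) mod 19 = 14
-1728 * (4 a)^3 = -1728 * (4*4)^3 mod 19 = 11
j = 11 * 14^(-1) mod 19 = 13

j = 13 (mod 19)


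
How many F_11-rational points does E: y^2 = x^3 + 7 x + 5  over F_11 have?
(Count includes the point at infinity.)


For each x in F_11, count y with y^2 = x^3 + 7 x + 5 mod 11:
  x = 0: RHS = 5, y in [4, 7]  -> 2 point(s)
  x = 2: RHS = 5, y in [4, 7]  -> 2 point(s)
  x = 3: RHS = 9, y in [3, 8]  -> 2 point(s)
  x = 4: RHS = 9, y in [3, 8]  -> 2 point(s)
  x = 5: RHS = 0, y in [0]  -> 1 point(s)
  x = 7: RHS = 1, y in [1, 10]  -> 2 point(s)
  x = 8: RHS = 1, y in [1, 10]  -> 2 point(s)
  x = 9: RHS = 5, y in [4, 7]  -> 2 point(s)
Affine points: 15. Add the point at infinity: total = 16.

#E(F_11) = 16


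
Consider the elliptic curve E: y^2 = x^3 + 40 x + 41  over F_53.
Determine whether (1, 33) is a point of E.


Check whether y^2 = x^3 + 40 x + 41 (mod 53) for (x, y) = (1, 33).
LHS: y^2 = 33^2 mod 53 = 29
RHS: x^3 + 40 x + 41 = 1^3 + 40*1 + 41 mod 53 = 29
LHS = RHS

Yes, on the curve


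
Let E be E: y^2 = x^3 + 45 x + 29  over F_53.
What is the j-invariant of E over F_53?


Delta = -16(4 a^3 + 27 b^2) mod 53 = 17
-1728 * (4 a)^3 = -1728 * (4*45)^3 mod 53 = 24
j = 24 * 17^(-1) mod 53 = 17

j = 17 (mod 53)


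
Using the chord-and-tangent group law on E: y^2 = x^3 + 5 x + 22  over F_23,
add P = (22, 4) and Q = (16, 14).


P != Q, so use the chord formula.
s = (y2 - y1) / (x2 - x1) = (10) / (17) mod 23 = 6
x3 = s^2 - x1 - x2 mod 23 = 6^2 - 22 - 16 = 21
y3 = s (x1 - x3) - y1 mod 23 = 6 * (22 - 21) - 4 = 2

P + Q = (21, 2)


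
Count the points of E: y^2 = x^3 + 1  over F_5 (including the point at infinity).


For each x in F_5, count y with y^2 = x^3 + 0 x + 1 mod 5:
  x = 0: RHS = 1, y in [1, 4]  -> 2 point(s)
  x = 2: RHS = 4, y in [2, 3]  -> 2 point(s)
  x = 4: RHS = 0, y in [0]  -> 1 point(s)
Affine points: 5. Add the point at infinity: total = 6.

#E(F_5) = 6


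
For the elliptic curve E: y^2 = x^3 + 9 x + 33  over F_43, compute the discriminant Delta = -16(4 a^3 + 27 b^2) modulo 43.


4 a^3 + 27 b^2 = 4*9^3 + 27*33^2 = 2916 + 29403 = 32319
Delta = -16 * (32319) = -517104
Delta mod 43 = 14

Delta = 14 (mod 43)


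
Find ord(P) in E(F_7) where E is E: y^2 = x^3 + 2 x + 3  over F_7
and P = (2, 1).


Compute successive multiples of P until we hit O:
  1P = (2, 1)
  2P = (3, 6)
  3P = (6, 0)
  4P = (3, 1)
  5P = (2, 6)
  6P = O

ord(P) = 6


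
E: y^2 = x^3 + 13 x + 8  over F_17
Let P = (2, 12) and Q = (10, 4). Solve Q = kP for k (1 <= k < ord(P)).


Enumerate multiples of P until we hit Q = (10, 4):
  1P = (2, 12)
  2P = (15, 12)
  3P = (0, 5)
  4P = (6, 8)
  5P = (10, 13)
  6P = (9, 2)
  7P = (7, 0)
  8P = (9, 15)
  9P = (10, 4)
Match found at i = 9.

k = 9


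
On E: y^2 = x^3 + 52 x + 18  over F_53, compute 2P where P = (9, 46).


Doubling: s = (3 x1^2 + a) / (2 y1)
s = (3*9^2 + 52) / (2*46) mod 53 = 13
x3 = s^2 - 2 x1 mod 53 = 13^2 - 2*9 = 45
y3 = s (x1 - x3) - y1 mod 53 = 13 * (9 - 45) - 46 = 16

2P = (45, 16)


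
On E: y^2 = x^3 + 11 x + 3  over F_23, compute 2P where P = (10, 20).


k = 2 = 10_2 (binary, LSB first: 01)
Double-and-add from P = (10, 20):
  bit 0 = 0: acc unchanged = O
  bit 1 = 1: acc = O + (7, 20) = (7, 20)

2P = (7, 20)


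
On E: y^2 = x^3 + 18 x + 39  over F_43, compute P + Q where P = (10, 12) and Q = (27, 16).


P != Q, so use the chord formula.
s = (y2 - y1) / (x2 - x1) = (4) / (17) mod 43 = 23
x3 = s^2 - x1 - x2 mod 43 = 23^2 - 10 - 27 = 19
y3 = s (x1 - x3) - y1 mod 43 = 23 * (10 - 19) - 12 = 39

P + Q = (19, 39)


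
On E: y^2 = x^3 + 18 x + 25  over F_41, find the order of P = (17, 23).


Compute successive multiples of P until we hit O:
  1P = (17, 23)
  2P = (12, 1)
  3P = (33, 5)
  4P = (7, 17)
  5P = (19, 25)
  6P = (6, 29)
  7P = (0, 5)
  8P = (22, 32)
  ... (continuing to 35P)
  35P = O

ord(P) = 35


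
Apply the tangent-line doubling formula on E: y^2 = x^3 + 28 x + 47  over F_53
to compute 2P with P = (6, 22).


Doubling: s = (3 x1^2 + a) / (2 y1)
s = (3*6^2 + 28) / (2*22) mod 53 = 32
x3 = s^2 - 2 x1 mod 53 = 32^2 - 2*6 = 5
y3 = s (x1 - x3) - y1 mod 53 = 32 * (6 - 5) - 22 = 10

2P = (5, 10)


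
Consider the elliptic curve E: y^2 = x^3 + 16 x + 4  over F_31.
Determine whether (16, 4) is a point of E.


Check whether y^2 = x^3 + 16 x + 4 (mod 31) for (x, y) = (16, 4).
LHS: y^2 = 4^2 mod 31 = 16
RHS: x^3 + 16 x + 4 = 16^3 + 16*16 + 4 mod 31 = 16
LHS = RHS

Yes, on the curve


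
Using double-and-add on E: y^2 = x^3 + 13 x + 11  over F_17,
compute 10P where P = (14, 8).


k = 10 = 1010_2 (binary, LSB first: 0101)
Double-and-add from P = (14, 8):
  bit 0 = 0: acc unchanged = O
  bit 1 = 1: acc = O + (8, 7) = (8, 7)
  bit 2 = 0: acc unchanged = (8, 7)
  bit 3 = 1: acc = (8, 7) + (12, 12) = (6, 4)

10P = (6, 4)


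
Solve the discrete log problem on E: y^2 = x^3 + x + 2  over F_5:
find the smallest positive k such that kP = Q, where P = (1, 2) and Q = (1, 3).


Enumerate multiples of P until we hit Q = (1, 3):
  1P = (1, 2)
  2P = (4, 0)
  3P = (1, 3)
Match found at i = 3.

k = 3


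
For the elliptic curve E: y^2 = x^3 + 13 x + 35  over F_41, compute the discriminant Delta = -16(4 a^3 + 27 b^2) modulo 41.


4 a^3 + 27 b^2 = 4*13^3 + 27*35^2 = 8788 + 33075 = 41863
Delta = -16 * (41863) = -669808
Delta mod 41 = 9

Delta = 9 (mod 41)


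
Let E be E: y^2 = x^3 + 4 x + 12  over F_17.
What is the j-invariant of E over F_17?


Delta = -16(4 a^3 + 27 b^2) mod 17 = 13
-1728 * (4 a)^3 = -1728 * (4*4)^3 mod 17 = 11
j = 11 * 13^(-1) mod 17 = 10

j = 10 (mod 17)


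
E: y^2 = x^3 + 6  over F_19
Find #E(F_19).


For each x in F_19, count y with y^2 = x^3 + 0 x + 6 mod 19:
  x = 0: RHS = 6, y in [5, 14]  -> 2 point(s)
  x = 1: RHS = 7, y in [8, 11]  -> 2 point(s)
  x = 5: RHS = 17, y in [6, 13]  -> 2 point(s)
  x = 7: RHS = 7, y in [8, 11]  -> 2 point(s)
  x = 8: RHS = 5, y in [9, 10]  -> 2 point(s)
  x = 11: RHS = 7, y in [8, 11]  -> 2 point(s)
  x = 12: RHS = 5, y in [9, 10]  -> 2 point(s)
  x = 16: RHS = 17, y in [6, 13]  -> 2 point(s)
  x = 17: RHS = 17, y in [6, 13]  -> 2 point(s)
  x = 18: RHS = 5, y in [9, 10]  -> 2 point(s)
Affine points: 20. Add the point at infinity: total = 21.

#E(F_19) = 21


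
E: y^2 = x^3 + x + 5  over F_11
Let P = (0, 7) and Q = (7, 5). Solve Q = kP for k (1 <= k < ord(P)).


Enumerate multiples of P until we hit Q = (7, 5):
  1P = (0, 7)
  2P = (5, 6)
  3P = (10, 6)
  4P = (2, 2)
  5P = (7, 5)
Match found at i = 5.

k = 5


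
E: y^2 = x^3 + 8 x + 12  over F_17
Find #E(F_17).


For each x in F_17, count y with y^2 = x^3 + 8 x + 12 mod 17:
  x = 1: RHS = 4, y in [2, 15]  -> 2 point(s)
  x = 2: RHS = 2, y in [6, 11]  -> 2 point(s)
  x = 6: RHS = 4, y in [2, 15]  -> 2 point(s)
  x = 10: RHS = 4, y in [2, 15]  -> 2 point(s)
  x = 12: RHS = 0, y in [0]  -> 1 point(s)
  x = 13: RHS = 1, y in [1, 16]  -> 2 point(s)
Affine points: 11. Add the point at infinity: total = 12.

#E(F_17) = 12


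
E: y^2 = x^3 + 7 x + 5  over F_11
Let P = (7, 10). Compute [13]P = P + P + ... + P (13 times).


k = 13 = 1101_2 (binary, LSB first: 1011)
Double-and-add from P = (7, 10):
  bit 0 = 1: acc = O + (7, 10) = (7, 10)
  bit 1 = 0: acc unchanged = (7, 10)
  bit 2 = 1: acc = (7, 10) + (9, 4) = (4, 3)
  bit 3 = 1: acc = (4, 3) + (5, 0) = (0, 7)

13P = (0, 7)


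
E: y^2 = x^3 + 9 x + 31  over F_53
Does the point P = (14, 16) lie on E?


Check whether y^2 = x^3 + 9 x + 31 (mod 53) for (x, y) = (14, 16).
LHS: y^2 = 16^2 mod 53 = 44
RHS: x^3 + 9 x + 31 = 14^3 + 9*14 + 31 mod 53 = 39
LHS != RHS

No, not on the curve


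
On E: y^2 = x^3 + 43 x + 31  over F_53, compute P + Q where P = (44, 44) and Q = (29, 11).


P != Q, so use the chord formula.
s = (y2 - y1) / (x2 - x1) = (20) / (38) mod 53 = 34
x3 = s^2 - x1 - x2 mod 53 = 34^2 - 44 - 29 = 23
y3 = s (x1 - x3) - y1 mod 53 = 34 * (44 - 23) - 44 = 34

P + Q = (23, 34)


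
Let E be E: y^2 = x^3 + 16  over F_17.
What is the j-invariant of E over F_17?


Delta = -16(4 a^3 + 27 b^2) mod 17 = 10
-1728 * (4 a)^3 = -1728 * (4*0)^3 mod 17 = 0
j = 0 * 10^(-1) mod 17 = 0

j = 0 (mod 17)


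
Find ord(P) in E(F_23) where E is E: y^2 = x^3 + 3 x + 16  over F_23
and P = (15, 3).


Compute successive multiples of P until we hit O:
  1P = (15, 3)
  2P = (20, 7)
  3P = (19, 3)
  4P = (12, 20)
  5P = (0, 4)
  6P = (17, 14)
  7P = (4, 0)
  8P = (17, 9)
  ... (continuing to 14P)
  14P = O

ord(P) = 14


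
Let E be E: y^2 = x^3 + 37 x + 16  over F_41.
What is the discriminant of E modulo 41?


4 a^3 + 27 b^2 = 4*37^3 + 27*16^2 = 202612 + 6912 = 209524
Delta = -16 * (209524) = -3352384
Delta mod 41 = 22

Delta = 22 (mod 41)


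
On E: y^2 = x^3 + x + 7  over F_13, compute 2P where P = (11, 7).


Doubling: s = (3 x1^2 + a) / (2 y1)
s = (3*11^2 + 1) / (2*7) mod 13 = 0
x3 = s^2 - 2 x1 mod 13 = 0^2 - 2*11 = 4
y3 = s (x1 - x3) - y1 mod 13 = 0 * (11 - 4) - 7 = 6

2P = (4, 6)


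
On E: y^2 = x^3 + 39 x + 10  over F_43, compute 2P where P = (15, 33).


Doubling: s = (3 x1^2 + a) / (2 y1)
s = (3*15^2 + 39) / (2*33) mod 43 = 3
x3 = s^2 - 2 x1 mod 43 = 3^2 - 2*15 = 22
y3 = s (x1 - x3) - y1 mod 43 = 3 * (15 - 22) - 33 = 32

2P = (22, 32)


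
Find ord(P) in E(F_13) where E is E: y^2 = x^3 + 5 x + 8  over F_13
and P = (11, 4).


Compute successive multiples of P until we hit O:
  1P = (11, 4)
  2P = (1, 1)
  3P = (2, 0)
  4P = (1, 12)
  5P = (11, 9)
  6P = O

ord(P) = 6


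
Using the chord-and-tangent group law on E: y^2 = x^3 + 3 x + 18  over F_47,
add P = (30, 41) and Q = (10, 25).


P != Q, so use the chord formula.
s = (y2 - y1) / (x2 - x1) = (31) / (27) mod 47 = 29
x3 = s^2 - x1 - x2 mod 47 = 29^2 - 30 - 10 = 2
y3 = s (x1 - x3) - y1 mod 47 = 29 * (30 - 2) - 41 = 19

P + Q = (2, 19)


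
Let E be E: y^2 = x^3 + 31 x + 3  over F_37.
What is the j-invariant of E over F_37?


Delta = -16(4 a^3 + 27 b^2) mod 37 = 20
-1728 * (4 a)^3 = -1728 * (4*31)^3 mod 37 = 6
j = 6 * 20^(-1) mod 37 = 4

j = 4 (mod 37)


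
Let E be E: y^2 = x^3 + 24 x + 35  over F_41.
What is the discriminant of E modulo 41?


4 a^3 + 27 b^2 = 4*24^3 + 27*35^2 = 55296 + 33075 = 88371
Delta = -16 * (88371) = -1413936
Delta mod 41 = 31

Delta = 31 (mod 41)


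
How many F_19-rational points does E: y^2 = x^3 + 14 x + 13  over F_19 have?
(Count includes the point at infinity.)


For each x in F_19, count y with y^2 = x^3 + 14 x + 13 mod 19:
  x = 1: RHS = 9, y in [3, 16]  -> 2 point(s)
  x = 2: RHS = 11, y in [7, 12]  -> 2 point(s)
  x = 3: RHS = 6, y in [5, 14]  -> 2 point(s)
  x = 4: RHS = 0, y in [0]  -> 1 point(s)
  x = 6: RHS = 9, y in [3, 16]  -> 2 point(s)
  x = 7: RHS = 17, y in [6, 13]  -> 2 point(s)
  x = 11: RHS = 16, y in [4, 15]  -> 2 point(s)
  x = 12: RHS = 9, y in [3, 16]  -> 2 point(s)
  x = 13: RHS = 17, y in [6, 13]  -> 2 point(s)
  x = 15: RHS = 7, y in [8, 11]  -> 2 point(s)
  x = 16: RHS = 1, y in [1, 18]  -> 2 point(s)
  x = 18: RHS = 17, y in [6, 13]  -> 2 point(s)
Affine points: 23. Add the point at infinity: total = 24.

#E(F_19) = 24


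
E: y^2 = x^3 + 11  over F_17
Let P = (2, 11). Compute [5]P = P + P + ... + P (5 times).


k = 5 = 101_2 (binary, LSB first: 101)
Double-and-add from P = (2, 11):
  bit 0 = 1: acc = O + (2, 11) = (2, 11)
  bit 1 = 0: acc unchanged = (2, 11)
  bit 2 = 1: acc = (2, 11) + (14, 16) = (2, 6)

5P = (2, 6)


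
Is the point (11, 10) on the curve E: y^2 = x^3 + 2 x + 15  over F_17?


Check whether y^2 = x^3 + 2 x + 15 (mod 17) for (x, y) = (11, 10).
LHS: y^2 = 10^2 mod 17 = 15
RHS: x^3 + 2 x + 15 = 11^3 + 2*11 + 15 mod 17 = 8
LHS != RHS

No, not on the curve
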